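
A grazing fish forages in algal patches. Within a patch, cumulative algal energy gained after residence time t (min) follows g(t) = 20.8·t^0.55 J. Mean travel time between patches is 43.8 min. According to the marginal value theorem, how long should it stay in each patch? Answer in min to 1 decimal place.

Maximise g(t)/(T+t): set derivative to zero → g'(t)(T+t) = g(t).
g'(t) = 0.55·20.8·t^-0.45. Setting 0.55·20.8·t^-0.45 = 20.8·t^0.55/(43.8+t) gives 0.55(43.8+t) = t, so 0.45·t = 0.55×43.8.
t* = 0.55×43.8/0.45 = 53.53 min.

53.5 min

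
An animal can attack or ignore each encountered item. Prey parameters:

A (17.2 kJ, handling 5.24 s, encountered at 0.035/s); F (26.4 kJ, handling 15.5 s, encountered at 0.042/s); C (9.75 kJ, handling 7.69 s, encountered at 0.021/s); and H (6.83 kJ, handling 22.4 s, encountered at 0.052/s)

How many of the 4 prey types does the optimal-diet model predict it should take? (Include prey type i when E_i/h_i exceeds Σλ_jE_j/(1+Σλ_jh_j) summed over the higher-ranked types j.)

3

E/h in descending order: A 3.28, F 1.7, C 1.27, H 0.305 kJ/s. The optimal diet is the largest prefix of this list for which every included type satisfies E_i/h_i > R on the types above it.
Rate on top 1: 0.5087. F: 1.7 > 0.5087 → include.
Rate on top 2: 0.9326. C: 1.27 > 0.9326 → include.
Rate on top 3: 0.9597. H: 0.305 < 0.9597 → exclude; stop.
Optimal diet: A, F, C — 3 of 4 types.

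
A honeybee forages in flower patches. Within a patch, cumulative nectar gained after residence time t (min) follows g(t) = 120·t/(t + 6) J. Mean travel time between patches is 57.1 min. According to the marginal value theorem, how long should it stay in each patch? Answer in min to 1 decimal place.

Maximise g(t)/(T+t): set derivative to zero → g'(t)(T+t) = g(t).
g'(t) = 120·6/(t + 6)². Setting 120·6/(t+6)² = 120t/[(t+6)(57.1+t)] gives 6(57.1+t) = t(t+6), so t² = 6×57.1 = 342.6.
t* = √342.6 = 18.51 min.

18.5 min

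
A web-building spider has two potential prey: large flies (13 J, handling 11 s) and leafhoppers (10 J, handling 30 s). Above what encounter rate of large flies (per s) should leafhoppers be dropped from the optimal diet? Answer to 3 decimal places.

Drop leafhoppers once their profitability E₂/h₂ falls below the rate achievable on large flies alone: E₂/h₂ = λE₁/(1 + λh₁).
Solve for λ: λE₁h₂ = E₂(1 + λh₁) → λ(E₁h₂ − E₂h₁) = E₂ → λ = E₂/(E₁h₂ − E₂h₁).
λ = 10/(13×30 − 10×11) = 10/280 = 0.03571 per s.

0.036 per s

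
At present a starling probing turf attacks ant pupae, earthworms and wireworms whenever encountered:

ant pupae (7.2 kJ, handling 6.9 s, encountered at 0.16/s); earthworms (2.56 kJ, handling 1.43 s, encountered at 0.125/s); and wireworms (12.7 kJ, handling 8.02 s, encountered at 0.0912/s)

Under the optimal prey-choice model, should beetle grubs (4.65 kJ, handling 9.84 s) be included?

No

On ant pupae, earthworms and wireworms alone, R = ΣλE/(1+Σλh) = 2.63/3.014 = 0.8726 kJ/s.
beetle grubs: E/h = 4.65/9.84 = 0.4726 kJ/s.
Since 0.4726 < R, time spent handling beetle grubs is better spent searching.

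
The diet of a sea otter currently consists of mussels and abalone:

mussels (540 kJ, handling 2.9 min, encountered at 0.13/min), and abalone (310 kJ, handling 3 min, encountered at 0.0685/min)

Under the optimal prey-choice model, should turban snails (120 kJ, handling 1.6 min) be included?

Current rate: (0.13×540 + 0.0685×310)/(1 + 0.13×2.9 + 0.0685×3) = 57.78 kJ/min.
Profitability of turban snails: 120/1.6 = 75 kJ/min.
75 > 57.78, so adding turban snails raises the average — include it.

Yes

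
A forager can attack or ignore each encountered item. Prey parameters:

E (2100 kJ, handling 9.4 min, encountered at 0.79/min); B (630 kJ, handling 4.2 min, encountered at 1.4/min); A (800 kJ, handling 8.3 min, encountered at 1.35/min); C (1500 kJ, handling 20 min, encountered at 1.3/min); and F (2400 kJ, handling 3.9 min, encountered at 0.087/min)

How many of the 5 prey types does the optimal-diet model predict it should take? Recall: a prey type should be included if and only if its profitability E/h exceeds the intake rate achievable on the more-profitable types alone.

2

Profitabilities (E/h, kJ/min): F 615, E 223, B 150, A 96.4, C 75. Add prey in this order while the next type's profitability exceeds the intake rate on those already taken.
Rate on top 1: 155.9. E: 223 > 155.9 → include.
Rate on top 2: 213.1. B: 150 < 213.1 → exclude; stop.
Optimal diet: F, E — 2 of 5 types.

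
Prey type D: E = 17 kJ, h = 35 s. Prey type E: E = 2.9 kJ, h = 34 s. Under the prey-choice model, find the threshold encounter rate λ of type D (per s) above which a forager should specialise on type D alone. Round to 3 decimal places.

At the threshold, the rate on type D alone equals the profitability of type E: λ·17/(1 + λ·35) = 2.9/34 = 0.08529.
Rearranging, λ(17 − 0.08529×35) = 0.08529, so λ = 0.08529/14.01 = 0.006086 per s.

0.006 per s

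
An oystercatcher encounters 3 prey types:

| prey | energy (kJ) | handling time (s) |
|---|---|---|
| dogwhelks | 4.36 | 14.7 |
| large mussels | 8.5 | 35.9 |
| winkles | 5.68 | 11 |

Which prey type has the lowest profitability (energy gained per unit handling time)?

large mussels

In descending order of E/h:
winkles: 5.68/11 = 0.516 kJ/s
dogwhelks: 4.36/14.7 = 0.297 kJ/s
large mussels: 8.5/35.9 = 0.237 kJ/s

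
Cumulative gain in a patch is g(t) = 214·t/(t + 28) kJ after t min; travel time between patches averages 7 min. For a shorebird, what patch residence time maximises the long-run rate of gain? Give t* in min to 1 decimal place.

14.0 min

Maximise g(t)/(T+t): set derivative to zero → g'(t)(T+t) = g(t).
g'(t) = 214·28/(t + 28)². Setting 214·28/(t+28)² = 214t/[(t+28)(7+t)] gives 28(7+t) = t(t+28), so t² = 28×7 = 196.
t* = √196 = 14 min.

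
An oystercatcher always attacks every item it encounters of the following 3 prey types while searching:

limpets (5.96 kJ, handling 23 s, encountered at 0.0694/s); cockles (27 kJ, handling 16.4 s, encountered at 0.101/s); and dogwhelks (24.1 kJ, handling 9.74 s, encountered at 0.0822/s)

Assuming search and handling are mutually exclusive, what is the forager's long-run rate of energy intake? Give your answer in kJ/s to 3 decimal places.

R = (0.0694×5.96 + 0.101×27 + 0.0822×24.1) / (1 + 0.0694×23 + 0.101×16.4 + 0.0822×9.74) = 5.122/5.053 = 1.014 kJ/s.

1.014 kJ/s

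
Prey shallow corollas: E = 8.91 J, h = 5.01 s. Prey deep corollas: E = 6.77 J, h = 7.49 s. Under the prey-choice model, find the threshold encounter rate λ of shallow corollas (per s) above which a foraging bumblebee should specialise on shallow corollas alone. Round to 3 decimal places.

The zero-one rule: include deep corollas iff E₂/h₂ > λE₁/(1+λh₁). Equality gives the switch point.
λE₁h₂ = E₂ + λE₂h₁ ⇒ λ = E₂/(E₁h₂ − E₂h₁) = 6.77/(66.74 − 33.92) = 0.2063 per s.

0.206 per s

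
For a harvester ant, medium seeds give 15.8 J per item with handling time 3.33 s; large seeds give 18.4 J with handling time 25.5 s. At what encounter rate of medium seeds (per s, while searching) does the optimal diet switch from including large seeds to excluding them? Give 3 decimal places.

The zero-one rule: include large seeds iff E₂/h₂ > λE₁/(1+λh₁). Equality gives the switch point.
λE₁h₂ = E₂ + λE₂h₁ ⇒ λ = E₂/(E₁h₂ − E₂h₁) = 18.4/(402.9 − 61.27) = 0.05386 per s.

0.054 per s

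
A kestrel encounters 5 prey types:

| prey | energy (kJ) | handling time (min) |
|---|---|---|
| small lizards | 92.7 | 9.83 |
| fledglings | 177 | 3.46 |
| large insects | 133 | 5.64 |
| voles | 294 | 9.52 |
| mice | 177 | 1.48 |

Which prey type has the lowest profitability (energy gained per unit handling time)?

Profitability E/h (kJ/min): small lizards = 92.7/9.83 = 9.43, fledglings = 177/3.46 = 51.2, large insects = 133/5.64 = 23.6, voles = 294/9.52 = 30.9, mice = 177/1.48 = 120.
Ranked: mice > fledglings > voles > large insects > small lizards.

small lizards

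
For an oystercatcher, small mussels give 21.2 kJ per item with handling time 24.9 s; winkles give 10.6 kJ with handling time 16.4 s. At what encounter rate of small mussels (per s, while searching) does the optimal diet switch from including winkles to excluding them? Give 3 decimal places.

The zero-one rule: include winkles iff E₂/h₂ > λE₁/(1+λh₁). Equality gives the switch point.
λE₁h₂ = E₂ + λE₂h₁ ⇒ λ = E₂/(E₁h₂ − E₂h₁) = 10.6/(347.7 − 263.9) = 0.1266 per s.

0.127 per s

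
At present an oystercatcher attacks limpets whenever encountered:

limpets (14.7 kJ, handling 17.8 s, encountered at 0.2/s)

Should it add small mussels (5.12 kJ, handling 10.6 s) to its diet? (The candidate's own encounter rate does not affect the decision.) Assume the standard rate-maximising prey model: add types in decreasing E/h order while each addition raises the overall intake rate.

Intake rate on the current diet: R = (0.2×14.7) / (1 + 0.2×17.8) = 2.94/4.56 = 0.6447 kJ/s.
Profitability of small mussels: 5.12/10.6 = 0.483 kJ/s.
Since 0.483 < R, time spent handling small mussels is better spent searching.

No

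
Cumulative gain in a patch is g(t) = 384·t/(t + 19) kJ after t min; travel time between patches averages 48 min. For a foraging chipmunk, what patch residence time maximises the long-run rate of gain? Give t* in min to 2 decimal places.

Optimal t* satisfies g'(t*) = g(t*)/(T + t*).
g'(t) = 384·19/(t + 19)². Setting 384·19/(t+19)² = 384t/[(t+19)(48+t)] gives 19(48+t) = t(t+19), so t² = 19×48 = 912.
t* = √912 = 30.2 min.

30.20 min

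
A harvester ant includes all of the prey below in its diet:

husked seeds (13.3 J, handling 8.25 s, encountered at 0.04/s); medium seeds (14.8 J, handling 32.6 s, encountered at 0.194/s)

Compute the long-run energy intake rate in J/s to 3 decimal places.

Energy encountered per unit search time: 0.04×13.3 + 0.194×14.8 = 3.403 J/s.
Handling time per unit search time: 0.04×8.25 + 0.194×32.6 = 6.654.
Rate = 3.403/(1 + 6.654) = 0.4446 J/s.

0.445 J/s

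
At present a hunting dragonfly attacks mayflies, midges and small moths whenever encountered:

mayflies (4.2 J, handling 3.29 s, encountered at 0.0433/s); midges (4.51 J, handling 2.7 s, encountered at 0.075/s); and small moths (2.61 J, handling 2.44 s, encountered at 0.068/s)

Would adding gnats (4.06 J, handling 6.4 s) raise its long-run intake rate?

Yes

Intake rate on the current diet: R = (0.0433×4.2 + 0.075×4.51 + 0.068×2.61) / (1 + 0.0433×3.29 + 0.075×2.7 + 0.068×2.44) = 0.6976/1.511 = 0.4617 J/s.
gnats: E/h = 4.06/6.4 = 0.6344 J/s.
0.6344 > 0.4617, so adding gnats raises the average — include it.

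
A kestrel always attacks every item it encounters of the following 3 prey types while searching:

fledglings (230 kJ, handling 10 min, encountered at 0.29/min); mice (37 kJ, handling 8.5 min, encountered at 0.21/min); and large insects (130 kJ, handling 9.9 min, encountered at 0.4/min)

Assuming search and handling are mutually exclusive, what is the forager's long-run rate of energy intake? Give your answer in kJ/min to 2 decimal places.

13.11 kJ/min

R = Σλ_iE_i / (1 + Σλ_ih_i)
Numerator: 0.29×230 + 0.21×37 + 0.4×130 = 126.5
Denominator: 1 + 0.29×10 + 0.21×8.5 + 0.4×9.9 = 9.645
R = 126.5/9.645 = 13.11 kJ/min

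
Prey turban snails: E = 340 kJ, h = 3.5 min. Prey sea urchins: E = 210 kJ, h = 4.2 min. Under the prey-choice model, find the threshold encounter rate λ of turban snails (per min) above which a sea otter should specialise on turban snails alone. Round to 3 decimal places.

0.303 per min

Drop sea urchins once their profitability E₂/h₂ falls below the rate achievable on turban snails alone: E₂/h₂ = λE₁/(1 + λh₁).
Solve for λ: λE₁h₂ = E₂(1 + λh₁) → λ(E₁h₂ − E₂h₁) = E₂ → λ = E₂/(E₁h₂ − E₂h₁).
λ = 210/(340×4.2 − 210×3.5) = 210/693 = 0.303 per min.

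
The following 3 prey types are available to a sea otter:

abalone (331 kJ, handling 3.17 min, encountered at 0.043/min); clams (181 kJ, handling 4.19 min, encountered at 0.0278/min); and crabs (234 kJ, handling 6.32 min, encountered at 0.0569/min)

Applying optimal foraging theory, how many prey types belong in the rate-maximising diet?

Profitabilities (E/h, kJ/min): abalone 104, clams 43.2, crabs 37. Add prey in this order while the next type's profitability exceeds the intake rate on those already taken.
Rate on top 1: 12.53. clams: 43.2 > 12.53 → include.
Rate on top 2: 15.38. crabs: 37 > 15.38 → include.
Optimal diet: abalone, clams, crabs — 3 of 3 types.

3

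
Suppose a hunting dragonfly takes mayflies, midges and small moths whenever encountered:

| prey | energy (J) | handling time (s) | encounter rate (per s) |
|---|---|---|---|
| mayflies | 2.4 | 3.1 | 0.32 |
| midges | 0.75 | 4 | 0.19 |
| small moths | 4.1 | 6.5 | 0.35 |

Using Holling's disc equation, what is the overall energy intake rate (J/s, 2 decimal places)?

R = Σλ_iE_i / (1 + Σλ_ih_i)
Numerator: 0.32×2.4 + 0.19×0.75 + 0.35×4.1 = 2.345
Denominator: 1 + 0.32×3.1 + 0.19×4 + 0.35×6.5 = 5.027
R = 2.345/5.027 = 0.4666 J/s

0.47 J/s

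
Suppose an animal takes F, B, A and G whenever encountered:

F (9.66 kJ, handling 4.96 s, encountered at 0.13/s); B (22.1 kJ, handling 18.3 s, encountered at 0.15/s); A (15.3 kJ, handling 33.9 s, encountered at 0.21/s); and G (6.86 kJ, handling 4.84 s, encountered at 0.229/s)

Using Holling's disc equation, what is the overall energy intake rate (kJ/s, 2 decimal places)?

Energy encountered per unit search time: 0.13×9.66 + 0.15×22.1 + 0.21×15.3 + 0.229×6.86 = 9.355 kJ/s.
Handling time per unit search time: 0.13×4.96 + 0.15×18.3 + 0.21×33.9 + 0.229×4.84 = 11.62.
Rate = 9.355/(1 + 11.62) = 0.7414 kJ/s.

0.74 kJ/s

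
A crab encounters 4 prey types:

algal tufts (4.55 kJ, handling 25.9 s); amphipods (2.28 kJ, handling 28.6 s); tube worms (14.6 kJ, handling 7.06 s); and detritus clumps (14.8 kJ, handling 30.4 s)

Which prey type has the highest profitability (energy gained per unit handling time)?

In descending order of E/h:
tube worms: 14.6/7.06 = 2.07 kJ/s
detritus clumps: 14.8/30.4 = 0.487 kJ/s
algal tufts: 4.55/25.9 = 0.176 kJ/s
amphipods: 2.28/28.6 = 0.0797 kJ/s

tube worms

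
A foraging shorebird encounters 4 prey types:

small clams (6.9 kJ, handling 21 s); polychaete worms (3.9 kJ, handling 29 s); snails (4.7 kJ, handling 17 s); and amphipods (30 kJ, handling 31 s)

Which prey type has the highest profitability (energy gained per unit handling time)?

amphipods

Profitability E/h (kJ/s): small clams = 6.9/21 = 0.329, polychaete worms = 3.9/29 = 0.134, snails = 4.7/17 = 0.276, amphipods = 30/31 = 0.968.
Ranked: amphipods > small clams > snails > polychaete worms.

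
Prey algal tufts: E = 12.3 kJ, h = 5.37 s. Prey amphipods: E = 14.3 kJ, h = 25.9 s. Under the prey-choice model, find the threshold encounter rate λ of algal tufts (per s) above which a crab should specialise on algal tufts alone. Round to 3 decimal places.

0.059 per s

Drop amphipods once their profitability E₂/h₂ falls below the rate achievable on algal tufts alone: E₂/h₂ = λE₁/(1 + λh₁).
Solve for λ: λE₁h₂ = E₂(1 + λh₁) → λ(E₁h₂ − E₂h₁) = E₂ → λ = E₂/(E₁h₂ − E₂h₁).
λ = 14.3/(12.3×25.9 − 14.3×5.37) = 14.3/241.8 = 0.05914 per s.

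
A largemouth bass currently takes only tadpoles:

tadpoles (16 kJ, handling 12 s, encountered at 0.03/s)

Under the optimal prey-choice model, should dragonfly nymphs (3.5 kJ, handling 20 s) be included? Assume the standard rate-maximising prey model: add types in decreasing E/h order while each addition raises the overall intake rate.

Current rate: (0.03×16)/(1 + 0.03×12) = 0.3529 kJ/s.
dragonfly nymphs: E/h = 3.5/20 = 0.175 kJ/s.
0.175 < 0.3529, so adding dragonfly nymphs would lower the average — exclude it.

No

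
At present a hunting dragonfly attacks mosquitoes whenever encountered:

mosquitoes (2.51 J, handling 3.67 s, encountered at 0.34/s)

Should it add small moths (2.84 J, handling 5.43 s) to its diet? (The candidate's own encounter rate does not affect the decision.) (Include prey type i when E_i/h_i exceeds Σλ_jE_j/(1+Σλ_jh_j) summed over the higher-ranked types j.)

Yes

On mosquitoes alone, R = ΣλE/(1+Σλh) = 0.8534/2.248 = 0.3797 J/s.
small moths: E/h = 2.84/5.43 = 0.523 J/s.
0.523 > 0.3797, so adding small moths raises the average — include it.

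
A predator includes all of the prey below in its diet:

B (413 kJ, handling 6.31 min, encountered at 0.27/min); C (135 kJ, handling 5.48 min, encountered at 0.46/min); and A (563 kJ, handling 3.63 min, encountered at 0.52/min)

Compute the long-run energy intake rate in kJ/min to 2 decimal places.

R = Σλ_iE_i / (1 + Σλ_ih_i)
Numerator: 0.27×413 + 0.46×135 + 0.52×563 = 466.4
Denominator: 1 + 0.27×6.31 + 0.46×5.48 + 0.52×3.63 = 7.112
R = 466.4/7.112 = 65.57 kJ/min

65.57 kJ/min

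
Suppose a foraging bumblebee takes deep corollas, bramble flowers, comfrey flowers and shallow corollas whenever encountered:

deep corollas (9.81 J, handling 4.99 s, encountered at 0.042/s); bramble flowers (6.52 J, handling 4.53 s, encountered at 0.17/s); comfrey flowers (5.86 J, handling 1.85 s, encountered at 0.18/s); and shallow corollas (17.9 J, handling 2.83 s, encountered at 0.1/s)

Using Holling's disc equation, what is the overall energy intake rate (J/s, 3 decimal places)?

1.682 J/s

Energy encountered per unit search time: 0.042×9.81 + 0.17×6.52 + 0.18×5.86 + 0.1×17.9 = 4.365 J/s.
Handling time per unit search time: 0.042×4.99 + 0.17×4.53 + 0.18×1.85 + 0.1×2.83 = 1.596.
Rate = 4.365/(1 + 1.596) = 1.682 J/s.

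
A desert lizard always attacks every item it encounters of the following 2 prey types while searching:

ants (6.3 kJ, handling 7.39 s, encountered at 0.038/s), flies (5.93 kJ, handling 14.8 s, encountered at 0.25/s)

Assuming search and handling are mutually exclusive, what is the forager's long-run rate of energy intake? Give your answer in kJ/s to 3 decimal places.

R = Σλ_iE_i / (1 + Σλ_ih_i)
Numerator: 0.038×6.3 + 0.25×5.93 = 1.722
Denominator: 1 + 0.038×7.39 + 0.25×14.8 = 4.981
R = 1.722/4.981 = 0.3457 kJ/s

0.346 kJ/s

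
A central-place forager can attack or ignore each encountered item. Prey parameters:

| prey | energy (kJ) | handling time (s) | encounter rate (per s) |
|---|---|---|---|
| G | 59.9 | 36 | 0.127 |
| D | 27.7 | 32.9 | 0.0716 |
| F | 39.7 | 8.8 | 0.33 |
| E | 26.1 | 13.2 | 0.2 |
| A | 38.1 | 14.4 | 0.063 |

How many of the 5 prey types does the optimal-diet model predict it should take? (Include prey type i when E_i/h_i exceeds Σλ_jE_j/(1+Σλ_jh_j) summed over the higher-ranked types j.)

1

E/h in descending order: F 4.51, A 2.65, E 1.98, G 1.66, D 0.842 kJ/s. The optimal diet is the largest prefix of this list for which every included type satisfies E_i/h_i > R on the types above it.
Rate on top 1: 3.356. A: 2.65 < 3.356 → exclude; stop.
Optimal diet: F — 1 of 5 types.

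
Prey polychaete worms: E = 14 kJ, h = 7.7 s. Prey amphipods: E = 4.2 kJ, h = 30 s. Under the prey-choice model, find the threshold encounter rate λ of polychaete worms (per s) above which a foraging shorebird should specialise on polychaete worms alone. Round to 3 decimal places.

At the threshold, the rate on polychaete worms alone equals the profitability of amphipods: λ·14/(1 + λ·7.7) = 4.2/30 = 0.14.
Rearranging, λ(14 − 0.14×7.7) = 0.14, so λ = 0.14/12.92 = 0.01083 per s.

0.011 per s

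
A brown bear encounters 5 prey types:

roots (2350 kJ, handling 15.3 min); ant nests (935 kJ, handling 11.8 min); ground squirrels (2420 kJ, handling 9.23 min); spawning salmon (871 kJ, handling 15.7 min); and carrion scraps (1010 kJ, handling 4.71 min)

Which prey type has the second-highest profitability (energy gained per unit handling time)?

In descending order of E/h:
ground squirrels: 2420/9.23 = 262 kJ/min
carrion scraps: 1010/4.71 = 214 kJ/min
roots: 2350/15.3 = 154 kJ/min
ant nests: 935/11.8 = 79.2 kJ/min
spawning salmon: 871/15.7 = 55.5 kJ/min

carrion scraps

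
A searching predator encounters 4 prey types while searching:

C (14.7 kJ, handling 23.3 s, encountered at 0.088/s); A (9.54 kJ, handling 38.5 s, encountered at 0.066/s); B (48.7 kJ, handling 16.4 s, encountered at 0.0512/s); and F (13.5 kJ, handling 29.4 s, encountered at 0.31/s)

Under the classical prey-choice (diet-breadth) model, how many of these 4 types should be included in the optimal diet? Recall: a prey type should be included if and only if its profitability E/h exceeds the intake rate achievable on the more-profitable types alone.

1

E/h in descending order: B 2.97, C 0.631, F 0.459, A 0.248 kJ/s. The optimal diet is the largest prefix of this list for which every included type satisfies E_i/h_i > R on the types above it.
Rate on top 1: 1.355. C: 0.631 < 1.355 → exclude; stop.
Optimal diet: B — 1 of 4 types.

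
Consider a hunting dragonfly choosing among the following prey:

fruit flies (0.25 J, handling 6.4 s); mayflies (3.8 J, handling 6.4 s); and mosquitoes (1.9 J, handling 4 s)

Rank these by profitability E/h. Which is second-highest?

In descending order of E/h:
mayflies: 3.8/6.4 = 0.594 J/s
mosquitoes: 1.9/4 = 0.475 J/s
fruit flies: 0.25/6.4 = 0.0391 J/s

mosquitoes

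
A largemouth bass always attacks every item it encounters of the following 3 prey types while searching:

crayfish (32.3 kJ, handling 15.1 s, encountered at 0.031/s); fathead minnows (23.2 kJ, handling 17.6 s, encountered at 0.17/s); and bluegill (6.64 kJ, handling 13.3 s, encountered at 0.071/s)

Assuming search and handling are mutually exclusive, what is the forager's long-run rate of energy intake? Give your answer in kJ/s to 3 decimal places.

R = (0.031×32.3 + 0.17×23.2 + 0.071×6.64) / (1 + 0.031×15.1 + 0.17×17.6 + 0.071×13.3) = 5.417/5.404 = 1.002 kJ/s.

1.002 kJ/s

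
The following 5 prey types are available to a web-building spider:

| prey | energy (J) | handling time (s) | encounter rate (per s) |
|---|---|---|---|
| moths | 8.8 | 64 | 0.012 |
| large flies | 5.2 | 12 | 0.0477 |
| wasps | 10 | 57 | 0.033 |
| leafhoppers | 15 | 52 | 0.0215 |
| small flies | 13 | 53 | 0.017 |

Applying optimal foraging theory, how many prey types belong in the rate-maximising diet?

E/h in descending order: large flies 0.433, leafhoppers 0.288, small flies 0.245, wasps 0.175, moths 0.138 J/s. The optimal diet is the largest prefix of this list for which every included type satisfies E_i/h_i > R on the types above it.
Rate on top 1: 0.1577. leafhoppers: 0.288 > 0.1577 → include.
Rate on top 2: 0.2121. small flies: 0.245 > 0.2121 → include.
Rate on top 3: 0.2204. wasps: 0.175 < 0.2204 → exclude; stop.
Optimal diet: large flies, leafhoppers, small flies — 3 of 5 types.

3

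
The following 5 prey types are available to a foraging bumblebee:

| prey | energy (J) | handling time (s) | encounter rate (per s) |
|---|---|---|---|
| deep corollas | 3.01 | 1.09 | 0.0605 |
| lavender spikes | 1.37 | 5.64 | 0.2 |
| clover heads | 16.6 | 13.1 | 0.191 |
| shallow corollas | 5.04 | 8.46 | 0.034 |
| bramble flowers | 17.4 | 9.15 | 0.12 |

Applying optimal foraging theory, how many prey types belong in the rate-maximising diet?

3

Rank by E/h (J/s): deep corollas 2.76, bramble flowers 1.9, clover heads 1.27, shallow corollas 0.596, lavender spikes 0.243. Include each in turn until the next type's E/h falls below the running intake rate.
Rate on top 1: 0.1708. bramble flowers: 1.9 > 0.1708 → include.
Rate on top 2: 1.049. clover heads: 1.27 > 1.049 → include.
Rate on top 3: 1.166. shallow corollas: 0.596 < 1.166 → exclude; stop.
Optimal diet: deep corollas, bramble flowers, clover heads — 3 of 5 types.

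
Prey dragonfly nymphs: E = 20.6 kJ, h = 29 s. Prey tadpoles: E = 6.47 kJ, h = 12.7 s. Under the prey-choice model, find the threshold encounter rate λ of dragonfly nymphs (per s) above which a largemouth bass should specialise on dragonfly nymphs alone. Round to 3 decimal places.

0.087 per s

Drop tadpoles once their profitability E₂/h₂ falls below the rate achievable on dragonfly nymphs alone: E₂/h₂ = λE₁/(1 + λh₁).
Solve for λ: λE₁h₂ = E₂(1 + λh₁) → λ(E₁h₂ − E₂h₁) = E₂ → λ = E₂/(E₁h₂ − E₂h₁).
λ = 6.47/(20.6×12.7 − 6.47×29) = 6.47/73.99 = 0.08744 per s.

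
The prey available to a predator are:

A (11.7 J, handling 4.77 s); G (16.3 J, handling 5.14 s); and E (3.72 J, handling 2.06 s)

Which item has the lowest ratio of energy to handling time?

In descending order of E/h:
G: 16.3/5.14 = 3.17 J/s
A: 11.7/4.77 = 2.45 J/s
E: 3.72/2.06 = 1.81 J/s

E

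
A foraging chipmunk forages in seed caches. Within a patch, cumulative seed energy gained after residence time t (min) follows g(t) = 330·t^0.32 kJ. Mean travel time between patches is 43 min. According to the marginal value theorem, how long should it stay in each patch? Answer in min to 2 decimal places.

20.24 min

Optimal t* satisfies g'(t*) = g(t*)/(T + t*).
g'(t) = 0.32·330·t^-0.68. Setting 0.32·330·t^-0.68 = 330·t^0.32/(43+t) gives 0.32(43+t) = t, so 0.68·t = 0.32×43.
t* = 0.32×43/0.68 = 20.24 min.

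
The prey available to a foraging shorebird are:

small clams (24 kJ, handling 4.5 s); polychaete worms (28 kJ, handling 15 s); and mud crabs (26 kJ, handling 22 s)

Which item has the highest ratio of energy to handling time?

Profitability E/h (kJ/s): small clams = 24/4.5 = 5.33, polychaete worms = 28/15 = 1.87, mud crabs = 26/22 = 1.18.
Ranked: small clams > polychaete worms > mud crabs.

small clams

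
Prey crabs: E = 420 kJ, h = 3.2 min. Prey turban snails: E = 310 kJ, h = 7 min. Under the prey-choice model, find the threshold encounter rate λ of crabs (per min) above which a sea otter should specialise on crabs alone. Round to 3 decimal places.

0.159 per min

Drop turban snails once their profitability E₂/h₂ falls below the rate achievable on crabs alone: E₂/h₂ = λE₁/(1 + λh₁).
Solve for λ: λE₁h₂ = E₂(1 + λh₁) → λ(E₁h₂ − E₂h₁) = E₂ → λ = E₂/(E₁h₂ − E₂h₁).
λ = 310/(420×7 − 310×3.2) = 310/1948 = 0.1591 per min.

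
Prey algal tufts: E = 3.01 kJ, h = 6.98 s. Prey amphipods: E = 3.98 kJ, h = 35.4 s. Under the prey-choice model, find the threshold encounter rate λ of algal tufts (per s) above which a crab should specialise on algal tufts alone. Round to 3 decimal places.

0.051 per s

Drop amphipods once their profitability E₂/h₂ falls below the rate achievable on algal tufts alone: E₂/h₂ = λE₁/(1 + λh₁).
Solve for λ: λE₁h₂ = E₂(1 + λh₁) → λ(E₁h₂ − E₂h₁) = E₂ → λ = E₂/(E₁h₂ − E₂h₁).
λ = 3.98/(3.01×35.4 − 3.98×6.98) = 3.98/78.77 = 0.05052 per s.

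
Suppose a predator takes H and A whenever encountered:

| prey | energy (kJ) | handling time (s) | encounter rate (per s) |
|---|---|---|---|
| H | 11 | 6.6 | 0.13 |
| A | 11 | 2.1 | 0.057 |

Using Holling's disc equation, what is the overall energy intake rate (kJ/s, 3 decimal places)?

R = (0.13×11 + 0.057×11) / (1 + 0.13×6.6 + 0.057×2.1) = 2.057/1.978 = 1.04 kJ/s.

1.040 kJ/s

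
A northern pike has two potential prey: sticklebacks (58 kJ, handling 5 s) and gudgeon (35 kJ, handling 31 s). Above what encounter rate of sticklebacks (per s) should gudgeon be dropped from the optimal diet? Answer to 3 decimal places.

0.022 per s

Drop gudgeon once their profitability E₂/h₂ falls below the rate achievable on sticklebacks alone: E₂/h₂ = λE₁/(1 + λh₁).
Solve for λ: λE₁h₂ = E₂(1 + λh₁) → λ(E₁h₂ − E₂h₁) = E₂ → λ = E₂/(E₁h₂ − E₂h₁).
λ = 35/(58×31 − 35×5) = 35/1623 = 0.02157 per s.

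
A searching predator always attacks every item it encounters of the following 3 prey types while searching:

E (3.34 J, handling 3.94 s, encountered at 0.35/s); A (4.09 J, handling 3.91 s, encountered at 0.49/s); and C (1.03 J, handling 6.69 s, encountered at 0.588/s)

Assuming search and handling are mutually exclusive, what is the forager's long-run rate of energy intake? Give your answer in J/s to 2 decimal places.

R = (0.35×3.34 + 0.49×4.09 + 0.588×1.03) / (1 + 0.35×3.94 + 0.49×3.91 + 0.588×6.69) = 3.779/8.229 = 0.4592 J/s.

0.46 J/s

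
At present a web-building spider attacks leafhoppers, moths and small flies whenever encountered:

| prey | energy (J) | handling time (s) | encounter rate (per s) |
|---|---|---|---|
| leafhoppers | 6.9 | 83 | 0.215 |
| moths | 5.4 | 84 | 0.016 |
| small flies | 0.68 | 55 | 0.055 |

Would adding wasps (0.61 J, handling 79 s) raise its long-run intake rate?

On leafhoppers, moths and small flies alone, R = ΣλE/(1+Σλh) = 1.607/23.21 = 0.06924 J/s.
wasps: E/h = 0.61/79 = 0.007722 J/s.
0.007722 < 0.06924, so adding wasps would lower the average — exclude it.

No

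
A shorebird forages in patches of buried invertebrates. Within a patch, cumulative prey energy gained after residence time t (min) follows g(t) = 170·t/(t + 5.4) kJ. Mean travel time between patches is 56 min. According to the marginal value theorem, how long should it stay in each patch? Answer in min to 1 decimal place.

By the marginal value theorem, leave when the instantaneous gain rate g'(t) equals the habitat-wide average g(t)/(T + t).
g'(t) = 170·5.4/(t + 5.4)². Setting 170·5.4/(t+5.4)² = 170t/[(t+5.4)(56+t)] gives 5.4(56+t) = t(t+5.4), so t² = 5.4×56 = 302.4.
t* = √302.4 = 17.39 min.

17.4 min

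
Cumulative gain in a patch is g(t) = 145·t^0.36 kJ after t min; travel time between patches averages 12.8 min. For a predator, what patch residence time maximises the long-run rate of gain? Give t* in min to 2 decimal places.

Optimal t* satisfies g'(t*) = g(t*)/(T + t*).
g'(t) = 0.36·145·t^-0.64. Setting 0.36·145·t^-0.64 = 145·t^0.36/(12.8+t) gives 0.36(12.8+t) = t, so 0.64·t = 0.36×12.8.
t* = 0.36×12.8/0.64 = 7.2 min.

7.20 min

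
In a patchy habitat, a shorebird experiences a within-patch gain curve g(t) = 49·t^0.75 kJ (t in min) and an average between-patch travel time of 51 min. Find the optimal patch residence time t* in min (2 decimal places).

153.00 min

Maximise g(t)/(T+t): set derivative to zero → g'(t)(T+t) = g(t).
g'(t) = 0.75·49·t^-0.25. Setting 0.75·49·t^-0.25 = 49·t^0.75/(51+t) gives 0.75(51+t) = t, so 0.25·t = 0.75×51.
t* = 0.75×51/0.25 = 153 min.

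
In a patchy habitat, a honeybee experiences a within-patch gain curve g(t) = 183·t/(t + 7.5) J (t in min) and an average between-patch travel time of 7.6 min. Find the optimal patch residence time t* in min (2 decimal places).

By the marginal value theorem, leave when the instantaneous gain rate g'(t) equals the habitat-wide average g(t)/(T + t).
g'(t) = 183·7.5/(t + 7.5)². Setting 183·7.5/(t+7.5)² = 183t/[(t+7.5)(7.6+t)] gives 7.5(7.6+t) = t(t+7.5), so t² = 7.5×7.6 = 57.
t* = √57 = 7.55 min.

7.55 min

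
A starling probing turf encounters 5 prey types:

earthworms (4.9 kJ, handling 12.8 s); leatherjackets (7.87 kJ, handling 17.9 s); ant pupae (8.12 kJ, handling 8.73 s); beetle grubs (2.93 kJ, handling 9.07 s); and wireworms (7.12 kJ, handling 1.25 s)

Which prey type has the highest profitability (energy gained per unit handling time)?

wireworms

Profitability E/h (kJ/s): earthworms = 4.9/12.8 = 0.383, leatherjackets = 7.87/17.9 = 0.44, ant pupae = 8.12/8.73 = 0.93, beetle grubs = 2.93/9.07 = 0.323, wireworms = 7.12/1.25 = 5.7.
Ranked: wireworms > ant pupae > leatherjackets > earthworms > beetle grubs.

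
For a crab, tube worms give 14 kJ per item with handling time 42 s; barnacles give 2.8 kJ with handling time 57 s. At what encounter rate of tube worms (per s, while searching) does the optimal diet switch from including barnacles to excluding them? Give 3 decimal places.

0.004 per s

Drop barnacles once their profitability E₂/h₂ falls below the rate achievable on tube worms alone: E₂/h₂ = λE₁/(1 + λh₁).
Solve for λ: λE₁h₂ = E₂(1 + λh₁) → λ(E₁h₂ − E₂h₁) = E₂ → λ = E₂/(E₁h₂ − E₂h₁).
λ = 2.8/(14×57 − 2.8×42) = 2.8/680.4 = 0.004115 per s.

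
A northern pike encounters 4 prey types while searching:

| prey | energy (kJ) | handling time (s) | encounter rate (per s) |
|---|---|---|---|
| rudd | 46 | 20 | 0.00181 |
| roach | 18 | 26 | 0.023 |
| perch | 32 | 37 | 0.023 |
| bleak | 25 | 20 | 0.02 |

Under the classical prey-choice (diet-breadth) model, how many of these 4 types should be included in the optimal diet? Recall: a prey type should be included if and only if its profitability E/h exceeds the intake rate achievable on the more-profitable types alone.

Profitabilities (E/h, kJ/s): rudd 2.3, bleak 1.25, perch 0.865, roach 0.692. Add prey in this order while the next type's profitability exceeds the intake rate on those already taken.
Rate on top 1: 0.08035. bleak: 1.25 > 0.08035 → include.
Rate on top 2: 0.4061. perch: 0.865 > 0.4061 → include.
Rate on top 3: 0.5768. roach: 0.692 > 0.5768 → include.
Optimal diet: rudd, bleak, perch, roach — 4 of 4 types.

4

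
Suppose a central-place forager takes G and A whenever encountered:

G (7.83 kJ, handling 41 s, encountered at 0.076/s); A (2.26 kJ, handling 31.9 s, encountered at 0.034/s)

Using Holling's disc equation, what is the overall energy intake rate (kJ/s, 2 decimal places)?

Energy encountered per unit search time: 0.076×7.83 + 0.034×2.26 = 0.6719 kJ/s.
Handling time per unit search time: 0.076×41 + 0.034×31.9 = 4.201.
Rate = 0.6719/(1 + 4.201) = 0.1292 kJ/s.

0.13 kJ/s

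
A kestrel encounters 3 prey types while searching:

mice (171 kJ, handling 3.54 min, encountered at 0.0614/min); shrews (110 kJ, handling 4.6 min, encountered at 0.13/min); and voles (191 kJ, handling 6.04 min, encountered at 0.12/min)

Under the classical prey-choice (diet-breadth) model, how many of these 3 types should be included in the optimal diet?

3

Rank by E/h (kJ/min): mice 48.3, voles 31.6, shrews 23.9. Include each in turn until the next type's E/h falls below the running intake rate.
Rate on top 1: 8.625. voles: 31.6 > 8.625 → include.
Rate on top 2: 17.21. shrews: 23.9 > 17.21 → include.
Optimal diet: mice, voles, shrews — 3 of 3 types.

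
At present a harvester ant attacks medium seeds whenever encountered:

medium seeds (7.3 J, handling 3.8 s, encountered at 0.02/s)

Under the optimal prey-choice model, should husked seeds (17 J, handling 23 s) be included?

On medium seeds alone, R = ΣλE/(1+Σλh) = 0.146/1.076 = 0.1357 J/s.
Profitability of husked seeds: 17/23 = 0.7391 J/s.
0.7391 > 0.1357, so adding husked seeds raises the average — include it.

Yes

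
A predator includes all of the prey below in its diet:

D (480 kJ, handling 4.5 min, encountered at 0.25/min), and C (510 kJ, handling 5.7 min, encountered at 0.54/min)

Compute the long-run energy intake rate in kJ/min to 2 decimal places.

75.99 kJ/min

Energy encountered per unit search time: 0.25×480 + 0.54×510 = 395.4 kJ/min.
Handling time per unit search time: 0.25×4.5 + 0.54×5.7 = 4.203.
Rate = 395.4/(1 + 4.203) = 75.99 kJ/min.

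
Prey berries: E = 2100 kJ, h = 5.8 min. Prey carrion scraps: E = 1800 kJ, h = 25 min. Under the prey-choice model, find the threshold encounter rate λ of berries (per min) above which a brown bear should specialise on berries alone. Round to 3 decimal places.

The zero-one rule: include carrion scraps iff E₂/h₂ > λE₁/(1+λh₁). Equality gives the switch point.
λE₁h₂ = E₂ + λE₂h₁ ⇒ λ = E₂/(E₁h₂ − E₂h₁) = 1800/(5.25e+04 − 1.044e+04) = 0.0428 per min.

0.043 per min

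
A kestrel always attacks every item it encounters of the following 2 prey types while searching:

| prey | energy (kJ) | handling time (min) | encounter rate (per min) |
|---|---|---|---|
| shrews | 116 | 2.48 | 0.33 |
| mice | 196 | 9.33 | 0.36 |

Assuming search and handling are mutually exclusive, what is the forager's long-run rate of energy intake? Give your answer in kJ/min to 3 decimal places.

R = (0.33×116 + 0.36×196) / (1 + 0.33×2.48 + 0.36×9.33) = 108.8/5.177 = 21.02 kJ/min.

21.023 kJ/min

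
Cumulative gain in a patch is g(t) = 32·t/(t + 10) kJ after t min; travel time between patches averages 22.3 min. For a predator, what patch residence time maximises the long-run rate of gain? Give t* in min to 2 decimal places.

14.93 min

Optimal t* satisfies g'(t*) = g(t*)/(T + t*).
g'(t) = 32·10/(t + 10)². Setting 32·10/(t+10)² = 32t/[(t+10)(22.3+t)] gives 10(22.3+t) = t(t+10), so t² = 10×22.3 = 223.
t* = √223 = 14.93 min.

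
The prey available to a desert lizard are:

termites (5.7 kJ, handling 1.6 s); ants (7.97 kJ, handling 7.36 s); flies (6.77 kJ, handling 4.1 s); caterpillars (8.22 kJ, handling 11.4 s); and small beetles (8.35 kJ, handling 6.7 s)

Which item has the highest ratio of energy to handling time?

termites

In descending order of E/h:
termites: 5.7/1.6 = 3.56 kJ/s
flies: 6.77/4.1 = 1.65 kJ/s
small beetles: 8.35/6.7 = 1.25 kJ/s
ants: 7.97/7.36 = 1.08 kJ/s
caterpillars: 8.22/11.4 = 0.721 kJ/s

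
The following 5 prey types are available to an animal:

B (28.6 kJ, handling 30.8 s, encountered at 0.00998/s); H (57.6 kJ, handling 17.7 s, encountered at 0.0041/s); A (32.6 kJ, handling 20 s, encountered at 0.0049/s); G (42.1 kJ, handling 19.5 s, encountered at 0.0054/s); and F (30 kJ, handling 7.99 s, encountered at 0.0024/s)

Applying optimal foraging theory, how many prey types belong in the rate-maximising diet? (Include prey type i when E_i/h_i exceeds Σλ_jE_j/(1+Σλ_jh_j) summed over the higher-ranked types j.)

E/h in descending order: F 3.75, H 3.25, G 2.16, A 1.63, B 0.929 kJ/s. The optimal diet is the largest prefix of this list for which every included type satisfies E_i/h_i > R on the types above it.
Rate on top 1: 0.07065. H: 3.25 > 0.07065 → include.
Rate on top 2: 0.2823. G: 2.16 > 0.2823 → include.
Rate on top 3: 0.4474. A: 1.63 > 0.4474 → include.
Rate on top 4: 0.5368. B: 0.929 > 0.5368 → include.
Optimal diet: F, H, G, A, B — 5 of 5 types.

5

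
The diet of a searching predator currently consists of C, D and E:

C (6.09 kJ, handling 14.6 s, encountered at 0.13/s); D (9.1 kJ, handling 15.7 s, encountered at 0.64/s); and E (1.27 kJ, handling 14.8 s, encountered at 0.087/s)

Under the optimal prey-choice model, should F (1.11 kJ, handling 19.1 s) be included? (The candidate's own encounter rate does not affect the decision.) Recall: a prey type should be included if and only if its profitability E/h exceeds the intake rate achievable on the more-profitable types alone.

No

Current rate: (0.13×6.09 + 0.64×9.1 + 0.087×1.27)/(1 + 0.13×14.6 + 0.64×15.7 + 0.087×14.8) = 0.4726 kJ/s.
Profitability of F: 1.11/19.1 = 0.05812 kJ/s.
Since 0.05812 < R, time spent handling F is better spent searching.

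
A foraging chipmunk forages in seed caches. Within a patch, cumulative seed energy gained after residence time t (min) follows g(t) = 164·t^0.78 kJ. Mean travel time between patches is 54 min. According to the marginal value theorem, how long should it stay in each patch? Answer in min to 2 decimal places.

191.45 min

Maximise g(t)/(T+t): set derivative to zero → g'(t)(T+t) = g(t).
g'(t) = 0.78·164·t^-0.22. Setting 0.78·164·t^-0.22 = 164·t^0.78/(54+t) gives 0.78(54+t) = t, so 0.22·t = 0.78×54.
t* = 0.78×54/0.22 = 191.5 min.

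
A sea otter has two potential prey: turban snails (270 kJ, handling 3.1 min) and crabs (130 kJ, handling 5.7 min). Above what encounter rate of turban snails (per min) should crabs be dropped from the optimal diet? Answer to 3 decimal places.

0.114 per min

At the threshold, the rate on turban snails alone equals the profitability of crabs: λ·270/(1 + λ·3.1) = 130/5.7 = 22.81.
Rearranging, λ(270 − 22.81×3.1) = 22.81, so λ = 22.81/199.3 = 0.1144 per min.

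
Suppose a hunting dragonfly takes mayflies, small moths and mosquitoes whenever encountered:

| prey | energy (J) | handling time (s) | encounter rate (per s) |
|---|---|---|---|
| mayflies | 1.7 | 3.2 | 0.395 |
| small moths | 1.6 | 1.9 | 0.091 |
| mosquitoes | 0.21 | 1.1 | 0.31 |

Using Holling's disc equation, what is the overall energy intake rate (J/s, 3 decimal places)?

Energy encountered per unit search time: 0.395×1.7 + 0.091×1.6 + 0.31×0.21 = 0.8822 J/s.
Handling time per unit search time: 0.395×3.2 + 0.091×1.9 + 0.31×1.1 = 1.778.
Rate = 0.8822/(1 + 1.778) = 0.3176 J/s.

0.318 J/s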